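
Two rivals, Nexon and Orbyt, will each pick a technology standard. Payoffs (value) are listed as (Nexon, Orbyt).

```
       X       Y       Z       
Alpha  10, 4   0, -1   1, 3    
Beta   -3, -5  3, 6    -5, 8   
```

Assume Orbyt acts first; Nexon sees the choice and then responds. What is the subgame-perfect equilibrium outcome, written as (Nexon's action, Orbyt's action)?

(Beta, Y)

Nexon best-responds to each possible Orbyt move:
- X → Nexon plays Alpha (best of 10, -3); Orbyt gets 4.
- Y → Nexon plays Beta (best of 0, 3); Orbyt gets 6.
- Z → Nexon plays Alpha (best of 1, -5); Orbyt gets 3.
Maximizing over 4, 6, 3, Orbyt chooses Y. Subgame-perfect outcome: (Beta, Y) with payoffs (3, 6).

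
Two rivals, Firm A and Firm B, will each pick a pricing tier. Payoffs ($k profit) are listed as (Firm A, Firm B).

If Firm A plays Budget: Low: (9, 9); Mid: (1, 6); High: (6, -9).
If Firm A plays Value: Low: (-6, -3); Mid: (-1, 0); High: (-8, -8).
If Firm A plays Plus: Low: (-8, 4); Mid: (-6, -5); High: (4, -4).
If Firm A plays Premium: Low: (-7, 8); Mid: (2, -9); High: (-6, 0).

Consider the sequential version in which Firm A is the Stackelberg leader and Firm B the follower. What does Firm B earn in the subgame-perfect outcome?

Firm B best-responds to each possible Firm A move:
- Budget: BR = Low, leader payoff 9.
- Value: BR = Mid, leader payoff -1.
- Plus: BR = Low, leader payoff -8.
- Premium: BR = Low, leader payoff -7.
Among 9, -1, -8, -7, the best is 9 at Budget. Subgame-perfect outcome: (Budget, Low) with payoffs (9, 9).

9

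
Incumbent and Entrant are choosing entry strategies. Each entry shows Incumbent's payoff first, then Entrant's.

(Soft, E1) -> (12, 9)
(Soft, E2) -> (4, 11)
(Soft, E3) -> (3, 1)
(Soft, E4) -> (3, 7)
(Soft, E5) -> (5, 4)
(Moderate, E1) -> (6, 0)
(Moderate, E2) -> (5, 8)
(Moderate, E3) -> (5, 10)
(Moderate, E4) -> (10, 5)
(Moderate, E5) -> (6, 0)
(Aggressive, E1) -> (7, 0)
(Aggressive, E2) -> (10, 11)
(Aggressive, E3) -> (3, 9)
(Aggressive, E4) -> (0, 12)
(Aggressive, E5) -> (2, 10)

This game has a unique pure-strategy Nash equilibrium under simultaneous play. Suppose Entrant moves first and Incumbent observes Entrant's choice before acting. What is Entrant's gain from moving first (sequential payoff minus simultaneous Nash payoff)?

Backward induction with Entrant moving first.
- E1: BR = Soft, leader payoff 9.
- E2: BR = Aggressive, leader payoff 11.
- E3: BR = Moderate, leader payoff 10.
- E4: BR = Moderate, leader payoff 5.
- E5: BR = Moderate, leader payoff 0.
Maximizing over 9, 11, 10, 5, 0, Entrant chooses E2. Subgame-perfect outcome: (Aggressive, E2) with payoffs (10, 11).
For the simultaneous game, intersect best replies.
Incumbent's best replies: E1→Soft; E2→Aggressive; E3→Moderate; E4→Moderate; E5→Moderate.
Entrant's best replies: Soft→E2; Moderate→E3; Aggressive→E4.
The unique mutual best reply is (Moderate, E3), giving (5, 10).
Entrant's commitment gain: 11 − 10 = 1.

1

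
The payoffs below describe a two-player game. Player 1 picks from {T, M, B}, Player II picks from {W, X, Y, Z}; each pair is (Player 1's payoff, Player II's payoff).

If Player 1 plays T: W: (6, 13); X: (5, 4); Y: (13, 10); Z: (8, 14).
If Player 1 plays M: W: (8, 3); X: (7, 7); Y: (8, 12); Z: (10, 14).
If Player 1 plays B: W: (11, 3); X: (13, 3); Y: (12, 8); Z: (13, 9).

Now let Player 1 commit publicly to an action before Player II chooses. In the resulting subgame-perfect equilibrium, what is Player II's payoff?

9

Work backward from Player II's decision.
- T → Player II plays Z (best of 13, 4, 10, 14); Player 1 gets 8.
- M → Player II plays Z (best of 3, 7, 12, 14); Player 1 gets 10.
- B → Player II plays Z (best of 3, 3, 8, 9); Player 1 gets 13.
Player 1's induced payoffs are 8, 10, 13, so Player 1 commits to B. Subgame-perfect outcome: (B, Z) with payoffs (13, 9).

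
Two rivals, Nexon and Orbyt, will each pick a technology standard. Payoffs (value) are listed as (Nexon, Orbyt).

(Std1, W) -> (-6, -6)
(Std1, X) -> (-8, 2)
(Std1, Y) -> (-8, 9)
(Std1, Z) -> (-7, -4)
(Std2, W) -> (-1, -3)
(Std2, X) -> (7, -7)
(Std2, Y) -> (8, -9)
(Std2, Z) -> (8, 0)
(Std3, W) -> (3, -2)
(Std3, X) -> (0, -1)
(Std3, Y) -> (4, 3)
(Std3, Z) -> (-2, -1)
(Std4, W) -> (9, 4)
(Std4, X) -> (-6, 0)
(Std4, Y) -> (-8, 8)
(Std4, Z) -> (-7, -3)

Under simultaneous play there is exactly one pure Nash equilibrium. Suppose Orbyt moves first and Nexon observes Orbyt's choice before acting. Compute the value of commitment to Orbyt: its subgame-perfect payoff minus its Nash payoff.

4

Nexon best-responds to each possible Orbyt move:
- W → Nexon plays Std4 (best of -6, -1, 3, 9); Orbyt gets 4.
- X → Nexon plays Std2 (best of -8, 7, 0, -6); Orbyt gets -7.
- Y → Nexon plays Std2 (best of -8, 8, 4, -8); Orbyt gets -9.
- Z → Nexon plays Std2 (best of -7, 8, -2, -7); Orbyt gets 0.
Maximizing over 4, -7, -9, 0, Orbyt chooses W. Subgame-perfect outcome: (Std4, W) with payoffs (9, 4).
For the simultaneous game, intersect best replies.
Nexon's best replies: W→Std4; X→Std2; Y→Std2; Z→Std2.
Orbyt's best replies: Std1→Y; Std2→Z; Std3→Y; Std4→Y.
The unique mutual best reply is (Std2, Z), giving (8, 0).
Orbyt's commitment gain: 4 − 0 = 4.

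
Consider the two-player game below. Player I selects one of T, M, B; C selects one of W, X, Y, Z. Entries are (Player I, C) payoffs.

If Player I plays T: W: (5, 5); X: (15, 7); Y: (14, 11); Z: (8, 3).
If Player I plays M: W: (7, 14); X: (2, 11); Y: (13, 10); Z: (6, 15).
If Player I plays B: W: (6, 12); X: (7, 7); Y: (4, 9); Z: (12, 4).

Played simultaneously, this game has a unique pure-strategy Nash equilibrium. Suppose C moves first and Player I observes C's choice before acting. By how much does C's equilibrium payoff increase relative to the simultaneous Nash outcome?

3

Solve by backward induction (C leads).
- W: BR = M, leader payoff 14.
- X: BR = T, leader payoff 7.
- Y: BR = T, leader payoff 11.
- Z: BR = B, leader payoff 4.
C's induced payoffs are 14, 7, 11, 4, so C commits to W. Subgame-perfect outcome: (M, W) with payoffs (7, 14).
Now find the simultaneous Nash equilibrium.
Player I's best replies: W→M; X→T; Y→T; Z→B.
C's best replies: T→Y; M→Z; B→W.
Only (T, Y) has each player best-responding; Nash payoffs (14, 11).
C's commitment gain: 14 − 11 = 3.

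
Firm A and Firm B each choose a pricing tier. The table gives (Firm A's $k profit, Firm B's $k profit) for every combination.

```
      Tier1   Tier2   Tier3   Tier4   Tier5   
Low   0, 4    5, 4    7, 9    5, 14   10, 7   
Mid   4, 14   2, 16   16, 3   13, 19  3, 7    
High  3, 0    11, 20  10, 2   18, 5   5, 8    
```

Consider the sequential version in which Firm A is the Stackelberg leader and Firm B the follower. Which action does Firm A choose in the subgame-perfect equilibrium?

Mid

Firm B best-responds to each possible Firm A move:
- Low → Firm B plays Tier4 (best of 4, 4, 9, 14, 7); Firm A gets 5.
- Mid → Firm B plays Tier4 (best of 14, 16, 3, 19, 7); Firm A gets 13.
- High → Firm B plays Tier2 (best of 0, 20, 2, 5, 8); Firm A gets 11.
Among 5, 13, 11, the best is 13 at Mid. Subgame-perfect outcome: (Mid, Tier4) with payoffs (13, 19).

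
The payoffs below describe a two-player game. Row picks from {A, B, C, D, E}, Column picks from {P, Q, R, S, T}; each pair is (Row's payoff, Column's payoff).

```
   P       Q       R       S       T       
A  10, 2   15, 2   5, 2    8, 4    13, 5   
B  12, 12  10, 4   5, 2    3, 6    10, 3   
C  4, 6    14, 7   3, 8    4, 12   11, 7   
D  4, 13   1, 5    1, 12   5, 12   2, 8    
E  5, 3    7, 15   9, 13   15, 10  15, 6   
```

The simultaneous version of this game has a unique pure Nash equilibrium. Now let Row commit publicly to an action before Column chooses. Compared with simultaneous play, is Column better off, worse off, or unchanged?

worse off

Column best-responds to each possible Row move:
- A → Column plays T (best of 2, 2, 2, 4, 5); Row gets 13.
- B → Column plays P (best of 12, 4, 2, 6, 3); Row gets 12.
- C → Column plays S (best of 6, 7, 8, 12, 7); Row gets 4.
- D → Column plays P (best of 13, 5, 12, 12, 8); Row gets 4.
- E → Column plays Q (best of 3, 15, 13, 10, 6); Row gets 7.
Maximizing over 13, 12, 4, 4, 7, Row chooses A. Subgame-perfect outcome: (A, T) with payoffs (13, 5).
Now find the simultaneous Nash equilibrium.
Row's best replies: P→B; Q→A; R→E; S→E; T→E.
Column's best replies: A→T; B→P; C→S; D→P; E→Q.
Only (B, P) has each player best-responding; Nash payoffs (12, 12).
Column earns 5 sequentially versus 12 at the Nash outcome: worse off.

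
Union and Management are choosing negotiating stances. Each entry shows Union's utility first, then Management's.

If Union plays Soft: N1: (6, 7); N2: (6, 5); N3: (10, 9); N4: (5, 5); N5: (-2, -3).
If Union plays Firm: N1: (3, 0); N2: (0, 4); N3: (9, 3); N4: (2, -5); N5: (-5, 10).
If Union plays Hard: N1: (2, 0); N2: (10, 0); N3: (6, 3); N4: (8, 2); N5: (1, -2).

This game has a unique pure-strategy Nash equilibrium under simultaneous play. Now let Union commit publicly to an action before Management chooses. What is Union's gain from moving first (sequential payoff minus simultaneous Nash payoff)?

0

Work backward from Management's decision.
- Soft → Management plays N3 (best of 7, 5, 9, 5, -3); Union gets 10.
- Firm → Management plays N5 (best of 0, 4, 3, -5, 10); Union gets -5.
- Hard → Management plays N3 (best of 0, 0, 3, 2, -2); Union gets 6.
Among 10, -5, 6, the best is 10 at Soft. Subgame-perfect outcome: (Soft, N3) with payoffs (10, 9).
Under simultaneous play:
Union's best replies: N1→Soft; N2→Hard; N3→Soft; N4→Hard; N5→Hard.
Management's best replies: Soft→N3; Firm→N5; Hard→N3.
The unique mutual best reply is (Soft, N3), giving (10, 9).
Union's commitment gain: 10 − 10 = 0.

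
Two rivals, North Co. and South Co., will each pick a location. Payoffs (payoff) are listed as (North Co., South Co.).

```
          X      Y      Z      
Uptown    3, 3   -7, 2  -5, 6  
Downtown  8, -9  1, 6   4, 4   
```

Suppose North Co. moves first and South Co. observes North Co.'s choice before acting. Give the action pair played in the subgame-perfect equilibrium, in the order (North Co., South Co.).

(Downtown, Y)

South Co. best-responds to each possible North Co. move:
- Uptown → South Co. plays Z (best of 3, 2, 6); North Co. gets -5.
- Downtown → South Co. plays Y (best of -9, 6, 4); North Co. gets 1.
Maximizing over -5, 1, North Co. chooses Downtown. Subgame-perfect outcome: (Downtown, Y) with payoffs (1, 6).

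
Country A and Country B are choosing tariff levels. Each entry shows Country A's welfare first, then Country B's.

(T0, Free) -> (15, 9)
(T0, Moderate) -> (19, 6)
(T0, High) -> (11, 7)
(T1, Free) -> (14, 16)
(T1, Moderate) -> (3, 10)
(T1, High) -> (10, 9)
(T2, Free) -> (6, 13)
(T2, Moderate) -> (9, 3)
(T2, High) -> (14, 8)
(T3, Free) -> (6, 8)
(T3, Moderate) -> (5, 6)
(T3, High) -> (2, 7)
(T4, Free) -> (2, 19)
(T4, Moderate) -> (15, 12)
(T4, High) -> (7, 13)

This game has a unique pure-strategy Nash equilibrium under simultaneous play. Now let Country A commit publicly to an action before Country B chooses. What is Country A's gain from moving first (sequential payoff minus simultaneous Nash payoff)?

Country B best-responds to each possible Country A move:
- T0: Country B compares 9, 6, 7 and picks Free; Country A would get 15.
- T1: Country B compares 16, 10, 9 and picks Free; Country A would get 14.
- T2: Country B compares 13, 3, 8 and picks Free; Country A would get 6.
- T3: Country B compares 8, 6, 7 and picks Free; Country A would get 6.
- T4: Country B compares 19, 12, 13 and picks Free; Country A would get 2.
Maximizing over 15, 14, 6, 6, 2, Country A chooses T0. Subgame-perfect outcome: (T0, Free) with payoffs (15, 9).
For the simultaneous game, intersect best replies.
Country A's best replies: Free→T0; Moderate→T0; High→T2.
Country B's best replies: T0→Free; T1→Free; T2→Free; T3→Free; T4→Free.
The unique mutual best reply is (T0, Free), giving (15, 9).
Country A's commitment gain: 15 − 15 = 0.

0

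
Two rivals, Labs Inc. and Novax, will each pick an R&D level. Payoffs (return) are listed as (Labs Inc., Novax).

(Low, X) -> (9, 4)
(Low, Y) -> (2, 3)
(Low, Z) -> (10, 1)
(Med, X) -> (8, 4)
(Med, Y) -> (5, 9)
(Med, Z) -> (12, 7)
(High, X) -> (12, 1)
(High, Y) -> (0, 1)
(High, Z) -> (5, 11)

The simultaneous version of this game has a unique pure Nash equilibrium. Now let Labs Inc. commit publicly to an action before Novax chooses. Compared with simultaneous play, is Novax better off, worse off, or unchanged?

worse off

Novax best-responds to each possible Labs Inc. move:
- Low: BR = X, leader payoff 9.
- Med: BR = Y, leader payoff 5.
- High: BR = Z, leader payoff 5.
Labs Inc.'s induced payoffs are 9, 5, 5, so Labs Inc. commits to Low. Subgame-perfect outcome: (Low, X) with payoffs (9, 4).
For the simultaneous game, intersect best replies.
Labs Inc.'s best replies: X→High; Y→Med; Z→Med.
Novax's best replies: Low→X; Med→Y; High→Z.
Only (Med, Y) has each player best-responding; Nash payoffs (5, 9).
Novax earns 4 sequentially versus 9 at the Nash outcome: worse off.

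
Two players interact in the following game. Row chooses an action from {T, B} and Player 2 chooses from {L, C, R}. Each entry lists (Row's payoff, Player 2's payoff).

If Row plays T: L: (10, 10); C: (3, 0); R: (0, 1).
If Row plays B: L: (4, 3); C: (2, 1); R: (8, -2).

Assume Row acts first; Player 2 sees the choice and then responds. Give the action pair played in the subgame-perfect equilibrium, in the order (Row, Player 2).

Solve by backward induction (Row leads).
- T: BR = L, leader payoff 10.
- B: BR = L, leader payoff 4.
Maximizing over 10, 4, Row chooses T. Subgame-perfect outcome: (T, L) with payoffs (10, 10).

(T, L)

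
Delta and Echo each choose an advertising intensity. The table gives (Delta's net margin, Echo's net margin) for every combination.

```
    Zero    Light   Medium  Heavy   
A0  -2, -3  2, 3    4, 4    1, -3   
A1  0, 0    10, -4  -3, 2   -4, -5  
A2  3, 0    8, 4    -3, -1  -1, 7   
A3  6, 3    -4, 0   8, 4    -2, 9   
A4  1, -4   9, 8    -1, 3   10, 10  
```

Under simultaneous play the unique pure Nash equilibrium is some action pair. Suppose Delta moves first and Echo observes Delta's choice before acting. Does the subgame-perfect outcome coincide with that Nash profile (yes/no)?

yes

Echo best-responds to each possible Delta move:
- A0 → Echo plays Medium (best of -3, 3, 4, -3); Delta gets 4.
- A1 → Echo plays Medium (best of 0, -4, 2, -5); Delta gets -3.
- A2 → Echo plays Heavy (best of 0, 4, -1, 7); Delta gets -1.
- A3 → Echo plays Heavy (best of 3, 0, 4, 9); Delta gets -2.
- A4 → Echo plays Heavy (best of -4, 8, 3, 10); Delta gets 10.
Delta's induced payoffs are 4, -3, -1, -2, 10, so Delta commits to A4. Subgame-perfect outcome: (A4, Heavy) with payoffs (10, 10).
Now find the simultaneous Nash equilibrium.
Delta's best replies: Zero→A3; Light→A1; Medium→A3; Heavy→A4.
Echo's best replies: A0→Medium; A1→Medium; A2→Heavy; A3→Heavy; A4→Heavy.
Only (A4, Heavy) has each player best-responding; Nash payoffs (10, 10).
Sequential outcome (A4, Heavy) coincides with the Nash profile (A4, Heavy).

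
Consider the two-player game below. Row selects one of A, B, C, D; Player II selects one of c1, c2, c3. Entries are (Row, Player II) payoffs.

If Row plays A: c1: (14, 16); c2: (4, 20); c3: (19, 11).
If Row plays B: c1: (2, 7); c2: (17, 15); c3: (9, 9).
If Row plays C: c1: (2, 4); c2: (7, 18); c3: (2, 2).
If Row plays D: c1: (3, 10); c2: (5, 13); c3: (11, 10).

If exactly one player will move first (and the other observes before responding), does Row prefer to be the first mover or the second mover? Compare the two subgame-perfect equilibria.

If Row leads: Player II's best replies are A→c2, B→c2, C→c2, D→c2; Row's induced payoffs 4, 17, 7, 5; outcome (B, c2), payoffs (17, 15).
If Player II leads: Row's best replies are c1→A, c2→B, c3→A; Player II's induced payoffs 16, 15, 11; outcome (A, c1), payoffs (14, 16).
Row gets 17 moving first and 14 moving second, so Row prefers to move first.

first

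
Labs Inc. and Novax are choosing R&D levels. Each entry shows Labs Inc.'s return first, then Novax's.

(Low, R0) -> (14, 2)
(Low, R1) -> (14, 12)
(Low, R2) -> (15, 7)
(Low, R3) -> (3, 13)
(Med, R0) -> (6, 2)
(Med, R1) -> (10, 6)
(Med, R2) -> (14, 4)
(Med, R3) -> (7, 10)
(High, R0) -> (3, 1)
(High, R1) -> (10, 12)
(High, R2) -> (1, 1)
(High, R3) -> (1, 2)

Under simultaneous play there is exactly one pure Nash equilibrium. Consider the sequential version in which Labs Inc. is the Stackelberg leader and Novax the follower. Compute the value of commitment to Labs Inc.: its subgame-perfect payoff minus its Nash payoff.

Solve by backward induction (Labs Inc. leads).
- Low: Novax compares 2, 12, 7, 13 and picks R3; Labs Inc. would get 3.
- Med: Novax compares 2, 6, 4, 10 and picks R3; Labs Inc. would get 7.
- High: Novax compares 1, 12, 1, 2 and picks R1; Labs Inc. would get 10.
Maximizing over 3, 7, 10, Labs Inc. chooses High. Subgame-perfect outcome: (High, R1) with payoffs (10, 12).
For the simultaneous game, intersect best replies.
Labs Inc.'s best replies: R0→Low; R1→Low; R2→Low; R3→Med.
Novax's best replies: Low→R3; Med→R3; High→R1.
Only (Med, R3) has each player best-responding; Nash payoffs (7, 10).
Labs Inc.'s commitment gain: 10 − 7 = 3.

3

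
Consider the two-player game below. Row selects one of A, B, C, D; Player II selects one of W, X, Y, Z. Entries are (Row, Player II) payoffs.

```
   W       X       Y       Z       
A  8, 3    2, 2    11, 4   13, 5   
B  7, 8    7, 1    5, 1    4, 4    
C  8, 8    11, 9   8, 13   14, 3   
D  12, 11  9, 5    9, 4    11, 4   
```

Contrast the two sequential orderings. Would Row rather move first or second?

first

If Row leads: Player II's best replies are A→Z, B→W, C→Y, D→W; Row's induced payoffs 13, 7, 8, 12; outcome (A, Z), payoffs (13, 5).
If Player II leads: Row's best replies are W→D, X→C, Y→A, Z→C; Player II's induced payoffs 11, 9, 4, 3; outcome (D, W), payoffs (12, 11).
Row gets 13 moving first and 12 moving second, so Row prefers to move first.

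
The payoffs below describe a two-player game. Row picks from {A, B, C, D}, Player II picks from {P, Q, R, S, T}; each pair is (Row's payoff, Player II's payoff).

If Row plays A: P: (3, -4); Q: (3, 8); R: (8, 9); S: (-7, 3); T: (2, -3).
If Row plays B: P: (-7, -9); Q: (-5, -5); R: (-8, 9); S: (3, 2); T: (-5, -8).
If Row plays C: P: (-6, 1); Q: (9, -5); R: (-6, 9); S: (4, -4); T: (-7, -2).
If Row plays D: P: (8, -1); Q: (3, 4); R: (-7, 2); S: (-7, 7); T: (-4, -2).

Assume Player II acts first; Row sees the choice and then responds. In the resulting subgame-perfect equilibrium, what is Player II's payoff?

Row best-responds to each possible Player II move:
- P: Row compares 3, -7, -6, 8 and picks D; Player II would get -1.
- Q: Row compares 3, -5, 9, 3 and picks C; Player II would get -5.
- R: Row compares 8, -8, -6, -7 and picks A; Player II would get 9.
- S: Row compares -7, 3, 4, -7 and picks C; Player II would get -4.
- T: Row compares 2, -5, -7, -4 and picks A; Player II would get -3.
Maximizing over -1, -5, 9, -4, -3, Player II chooses R. Subgame-perfect outcome: (A, R) with payoffs (8, 9).

9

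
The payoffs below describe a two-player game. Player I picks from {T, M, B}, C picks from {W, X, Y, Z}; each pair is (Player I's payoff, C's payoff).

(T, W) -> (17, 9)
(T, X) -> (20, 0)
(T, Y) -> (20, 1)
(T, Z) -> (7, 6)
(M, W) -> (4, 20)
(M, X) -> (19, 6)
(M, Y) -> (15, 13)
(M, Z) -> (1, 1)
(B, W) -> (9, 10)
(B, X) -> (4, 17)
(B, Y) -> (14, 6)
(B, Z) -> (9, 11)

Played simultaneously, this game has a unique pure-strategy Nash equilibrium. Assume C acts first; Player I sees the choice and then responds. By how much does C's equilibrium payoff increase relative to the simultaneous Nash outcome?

2

Player I best-responds to each possible C move:
- W: Player I compares 17, 4, 9 and picks T; C would get 9.
- X: Player I compares 20, 19, 4 and picks T; C would get 0.
- Y: Player I compares 20, 15, 14 and picks T; C would get 1.
- Z: Player I compares 7, 1, 9 and picks B; C would get 11.
Among 9, 0, 1, 11, the best is 11 at Z. Subgame-perfect outcome: (B, Z) with payoffs (9, 11).
For the simultaneous game, intersect best replies.
Player I's best replies: W→T; X→T; Y→T; Z→B.
C's best replies: T→W; M→W; B→X.
Only (T, W) has each player best-responding; Nash payoffs (17, 9).
C's commitment gain: 11 − 9 = 2.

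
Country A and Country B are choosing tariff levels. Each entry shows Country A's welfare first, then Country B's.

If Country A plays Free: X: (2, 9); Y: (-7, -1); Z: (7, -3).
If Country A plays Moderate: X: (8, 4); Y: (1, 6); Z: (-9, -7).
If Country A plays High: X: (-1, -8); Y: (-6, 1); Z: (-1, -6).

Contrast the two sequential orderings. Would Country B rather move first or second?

If Country A leads: Country B's best replies are Free→X, Moderate→Y, High→Y; Country A's induced payoffs 2, 1, -6; outcome (Free, X), payoffs (2, 9).
If Country B leads: Country A's best replies are X→Moderate, Y→Moderate, Z→Free; Country B's induced payoffs 4, 6, -3; outcome (Moderate, Y), payoffs (1, 6).
Country B gets 6 moving first and 9 moving second, so Country B prefers to move second.

second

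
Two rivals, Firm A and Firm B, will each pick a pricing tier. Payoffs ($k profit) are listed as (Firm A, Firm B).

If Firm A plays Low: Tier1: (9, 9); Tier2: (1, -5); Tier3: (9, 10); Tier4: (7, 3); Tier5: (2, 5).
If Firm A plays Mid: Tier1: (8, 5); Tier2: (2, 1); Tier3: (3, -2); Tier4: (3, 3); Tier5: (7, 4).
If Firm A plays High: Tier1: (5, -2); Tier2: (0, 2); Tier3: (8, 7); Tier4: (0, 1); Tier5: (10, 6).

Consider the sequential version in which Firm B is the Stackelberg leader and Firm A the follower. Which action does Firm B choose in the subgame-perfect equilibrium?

Tier3

Backward induction with Firm B moving first.
- Tier1: Firm A compares 9, 8, 5 and picks Low; Firm B would get 9.
- Tier2: Firm A compares 1, 2, 0 and picks Mid; Firm B would get 1.
- Tier3: Firm A compares 9, 3, 8 and picks Low; Firm B would get 10.
- Tier4: Firm A compares 7, 3, 0 and picks Low; Firm B would get 3.
- Tier5: Firm A compares 2, 7, 10 and picks High; Firm B would get 6.
Firm B's induced payoffs are 9, 1, 10, 3, 6, so Firm B commits to Tier3. Subgame-perfect outcome: (Low, Tier3) with payoffs (9, 10).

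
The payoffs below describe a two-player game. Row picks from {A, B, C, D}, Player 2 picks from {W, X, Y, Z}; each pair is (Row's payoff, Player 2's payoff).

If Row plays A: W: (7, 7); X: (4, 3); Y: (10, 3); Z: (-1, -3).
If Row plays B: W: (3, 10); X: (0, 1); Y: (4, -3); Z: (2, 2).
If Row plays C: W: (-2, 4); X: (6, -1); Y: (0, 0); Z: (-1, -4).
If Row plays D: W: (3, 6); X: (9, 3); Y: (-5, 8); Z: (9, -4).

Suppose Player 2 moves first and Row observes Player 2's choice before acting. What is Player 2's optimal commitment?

W

Solve by backward induction (Player 2 leads).
- W → Row plays A (best of 7, 3, -2, 3); Player 2 gets 7.
- X → Row plays D (best of 4, 0, 6, 9); Player 2 gets 3.
- Y → Row plays A (best of 10, 4, 0, -5); Player 2 gets 3.
- Z → Row plays D (best of -1, 2, -1, 9); Player 2 gets -4.
Among 7, 3, 3, -4, the best is 7 at W. Subgame-perfect outcome: (A, W) with payoffs (7, 7).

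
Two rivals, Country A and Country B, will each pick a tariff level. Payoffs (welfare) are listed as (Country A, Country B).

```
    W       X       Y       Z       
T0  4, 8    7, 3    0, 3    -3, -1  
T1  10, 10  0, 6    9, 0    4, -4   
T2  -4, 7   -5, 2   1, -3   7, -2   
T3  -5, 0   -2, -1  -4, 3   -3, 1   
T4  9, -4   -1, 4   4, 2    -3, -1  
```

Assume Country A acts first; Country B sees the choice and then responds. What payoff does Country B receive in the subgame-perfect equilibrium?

Solve by backward induction (Country A leads).
- T0 → Country B plays W (best of 8, 3, 3, -1); Country A gets 4.
- T1 → Country B plays W (best of 10, 6, 0, -4); Country A gets 10.
- T2 → Country B plays W (best of 7, 2, -3, -2); Country A gets -4.
- T3 → Country B plays Y (best of 0, -1, 3, 1); Country A gets -4.
- T4 → Country B plays X (best of -4, 4, 2, -1); Country A gets -1.
Maximizing over 4, 10, -4, -4, -1, Country A chooses T1. Subgame-perfect outcome: (T1, W) with payoffs (10, 10).

10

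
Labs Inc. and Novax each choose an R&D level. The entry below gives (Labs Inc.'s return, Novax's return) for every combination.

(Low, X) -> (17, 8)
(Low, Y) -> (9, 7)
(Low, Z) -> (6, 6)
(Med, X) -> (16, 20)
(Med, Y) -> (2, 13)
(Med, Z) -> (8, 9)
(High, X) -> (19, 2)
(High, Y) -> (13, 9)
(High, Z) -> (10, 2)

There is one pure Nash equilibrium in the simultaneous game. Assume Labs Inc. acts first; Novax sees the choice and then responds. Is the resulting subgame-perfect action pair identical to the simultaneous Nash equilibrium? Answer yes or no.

Solve by backward induction (Labs Inc. leads).
- Low: Novax compares 8, 7, 6 and picks X; Labs Inc. would get 17.
- Med: Novax compares 20, 13, 9 and picks X; Labs Inc. would get 16.
- High: Novax compares 2, 9, 2 and picks Y; Labs Inc. would get 13.
Labs Inc.'s induced payoffs are 17, 16, 13, so Labs Inc. commits to Low. Subgame-perfect outcome: (Low, X) with payoffs (17, 8).
Now find the simultaneous Nash equilibrium.
Labs Inc.'s best replies: X→High; Y→High; Z→High.
Novax's best replies: Low→X; Med→X; High→Y.
Only (High, Y) has each player best-responding; Nash payoffs (13, 9).
Sequential outcome (Low, X) differs from the Nash profile (High, Y).

no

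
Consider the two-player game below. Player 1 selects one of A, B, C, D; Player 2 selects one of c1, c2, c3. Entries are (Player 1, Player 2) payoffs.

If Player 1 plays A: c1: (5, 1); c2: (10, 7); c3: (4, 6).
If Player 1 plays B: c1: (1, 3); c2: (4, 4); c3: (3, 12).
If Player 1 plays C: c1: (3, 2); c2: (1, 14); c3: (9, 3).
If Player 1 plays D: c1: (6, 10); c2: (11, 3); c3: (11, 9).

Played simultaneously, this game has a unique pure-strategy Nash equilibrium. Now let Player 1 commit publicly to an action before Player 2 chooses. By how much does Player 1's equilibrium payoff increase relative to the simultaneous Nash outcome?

4

Backward induction with Player 1 moving first.
- A → Player 2 plays c2 (best of 1, 7, 6); Player 1 gets 10.
- B → Player 2 plays c3 (best of 3, 4, 12); Player 1 gets 3.
- C → Player 2 plays c2 (best of 2, 14, 3); Player 1 gets 1.
- D → Player 2 plays c1 (best of 10, 3, 9); Player 1 gets 6.
Among 10, 3, 1, 6, the best is 10 at A. Subgame-perfect outcome: (A, c2) with payoffs (10, 7).
Now find the simultaneous Nash equilibrium.
Player 1's best replies: c1→D; c2→D; c3→D.
Player 2's best replies: A→c2; B→c3; C→c2; D→c1.
The unique mutual best reply is (D, c1), giving (6, 10).
Player 1's commitment gain: 10 − 6 = 4.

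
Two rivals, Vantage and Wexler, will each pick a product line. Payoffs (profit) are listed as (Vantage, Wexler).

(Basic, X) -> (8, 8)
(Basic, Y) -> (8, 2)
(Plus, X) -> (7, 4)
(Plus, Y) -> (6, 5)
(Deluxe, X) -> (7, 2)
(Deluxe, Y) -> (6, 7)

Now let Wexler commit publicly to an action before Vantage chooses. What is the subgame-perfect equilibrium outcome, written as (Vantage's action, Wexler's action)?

(Basic, X)

Solve by backward induction (Wexler leads).
- X: BR = Basic, leader payoff 8.
- Y: BR = Basic, leader payoff 2.
Among 8, 2, the best is 8 at X. Subgame-perfect outcome: (Basic, X) with payoffs (8, 8).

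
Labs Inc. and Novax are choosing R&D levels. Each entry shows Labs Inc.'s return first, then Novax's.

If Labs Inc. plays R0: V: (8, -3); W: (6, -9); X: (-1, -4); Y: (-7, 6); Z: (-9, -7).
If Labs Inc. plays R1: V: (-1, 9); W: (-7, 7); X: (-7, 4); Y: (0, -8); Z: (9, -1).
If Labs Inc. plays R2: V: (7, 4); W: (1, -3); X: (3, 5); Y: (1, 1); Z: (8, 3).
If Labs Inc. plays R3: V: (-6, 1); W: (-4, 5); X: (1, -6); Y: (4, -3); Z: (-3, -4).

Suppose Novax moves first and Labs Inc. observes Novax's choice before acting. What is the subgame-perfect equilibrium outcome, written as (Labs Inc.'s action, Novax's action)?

(R2, X)

Backward induction with Novax moving first.
- V: BR = R0, leader payoff -3.
- W: BR = R0, leader payoff -9.
- X: BR = R2, leader payoff 5.
- Y: BR = R3, leader payoff -3.
- Z: BR = R1, leader payoff -1.
Among -3, -9, 5, -3, -1, the best is 5 at X. Subgame-perfect outcome: (R2, X) with payoffs (3, 5).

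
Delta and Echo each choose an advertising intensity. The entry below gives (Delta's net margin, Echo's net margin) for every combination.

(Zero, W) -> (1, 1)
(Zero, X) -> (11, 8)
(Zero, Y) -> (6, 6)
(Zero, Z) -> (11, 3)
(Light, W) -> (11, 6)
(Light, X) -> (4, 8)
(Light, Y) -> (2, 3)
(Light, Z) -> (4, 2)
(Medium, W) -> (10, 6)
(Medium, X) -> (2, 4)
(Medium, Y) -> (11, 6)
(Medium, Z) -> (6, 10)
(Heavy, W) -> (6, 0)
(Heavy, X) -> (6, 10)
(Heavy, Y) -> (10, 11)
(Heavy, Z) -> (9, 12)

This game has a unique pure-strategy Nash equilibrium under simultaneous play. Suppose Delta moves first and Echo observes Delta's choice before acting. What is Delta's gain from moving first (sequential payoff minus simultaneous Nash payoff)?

Solve by backward induction (Delta leads).
- Zero → Echo plays X (best of 1, 8, 6, 3); Delta gets 11.
- Light → Echo plays X (best of 6, 8, 3, 2); Delta gets 4.
- Medium → Echo plays Z (best of 6, 4, 6, 10); Delta gets 6.
- Heavy → Echo plays Z (best of 0, 10, 11, 12); Delta gets 9.
Delta's induced payoffs are 11, 4, 6, 9, so Delta commits to Zero. Subgame-perfect outcome: (Zero, X) with payoffs (11, 8).
Now find the simultaneous Nash equilibrium.
Delta's best replies: W→Light; X→Zero; Y→Medium; Z→Zero.
Echo's best replies: Zero→X; Light→X; Medium→Z; Heavy→Z.
The unique mutual best reply is (Zero, X), giving (11, 8).
Delta's commitment gain: 11 − 11 = 0.

0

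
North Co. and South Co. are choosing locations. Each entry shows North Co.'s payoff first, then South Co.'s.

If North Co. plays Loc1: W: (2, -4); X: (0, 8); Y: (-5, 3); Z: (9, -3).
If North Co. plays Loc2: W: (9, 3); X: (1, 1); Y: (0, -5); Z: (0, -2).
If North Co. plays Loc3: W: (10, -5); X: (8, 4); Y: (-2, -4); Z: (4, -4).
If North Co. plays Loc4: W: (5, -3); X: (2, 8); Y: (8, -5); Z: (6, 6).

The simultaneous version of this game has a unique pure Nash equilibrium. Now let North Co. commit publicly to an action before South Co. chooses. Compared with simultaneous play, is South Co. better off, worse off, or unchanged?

Work backward from South Co.'s decision.
- Loc1: South Co. compares -4, 8, 3, -3 and picks X; North Co. would get 0.
- Loc2: South Co. compares 3, 1, -5, -2 and picks W; North Co. would get 9.
- Loc3: South Co. compares -5, 4, -4, -4 and picks X; North Co. would get 8.
- Loc4: South Co. compares -3, 8, -5, 6 and picks X; North Co. would get 2.
Among 0, 9, 8, 2, the best is 9 at Loc2. Subgame-perfect outcome: (Loc2, W) with payoffs (9, 3).
For the simultaneous game, intersect best replies.
North Co.'s best replies: W→Loc3; X→Loc3; Y→Loc4; Z→Loc1.
South Co.'s best replies: Loc1→X; Loc2→W; Loc3→X; Loc4→X.
The unique mutual best reply is (Loc3, X), giving (8, 4).
South Co. earns 3 sequentially versus 4 at the Nash outcome: worse off.

worse off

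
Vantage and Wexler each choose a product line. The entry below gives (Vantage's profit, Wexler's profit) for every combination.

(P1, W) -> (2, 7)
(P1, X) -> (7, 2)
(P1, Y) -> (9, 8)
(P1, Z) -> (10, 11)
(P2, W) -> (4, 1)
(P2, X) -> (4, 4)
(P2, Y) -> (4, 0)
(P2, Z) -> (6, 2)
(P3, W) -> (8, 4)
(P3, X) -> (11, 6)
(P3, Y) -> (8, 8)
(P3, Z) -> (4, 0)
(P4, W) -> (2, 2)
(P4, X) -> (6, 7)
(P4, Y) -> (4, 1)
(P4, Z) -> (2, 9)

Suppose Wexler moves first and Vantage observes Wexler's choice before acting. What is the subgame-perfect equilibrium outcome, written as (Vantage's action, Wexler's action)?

Vantage best-responds to each possible Wexler move:
- W: Vantage compares 2, 4, 8, 2 and picks P3; Wexler would get 4.
- X: Vantage compares 7, 4, 11, 6 and picks P3; Wexler would get 6.
- Y: Vantage compares 9, 4, 8, 4 and picks P1; Wexler would get 8.
- Z: Vantage compares 10, 6, 4, 2 and picks P1; Wexler would get 11.
Maximizing over 4, 6, 8, 11, Wexler chooses Z. Subgame-perfect outcome: (P1, Z) with payoffs (10, 11).

(P1, Z)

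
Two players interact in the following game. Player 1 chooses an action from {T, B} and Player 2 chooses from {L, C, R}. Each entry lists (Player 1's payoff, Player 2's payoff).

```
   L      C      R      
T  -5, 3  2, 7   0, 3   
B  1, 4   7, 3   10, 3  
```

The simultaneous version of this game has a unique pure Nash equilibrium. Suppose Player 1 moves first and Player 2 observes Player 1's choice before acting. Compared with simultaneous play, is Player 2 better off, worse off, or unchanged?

Solve by backward induction (Player 1 leads).
- T → Player 2 plays C (best of 3, 7, 3); Player 1 gets 2.
- B → Player 2 plays L (best of 4, 3, 3); Player 1 gets 1.
Among 2, 1, the best is 2 at T. Subgame-perfect outcome: (T, C) with payoffs (2, 7).
Now find the simultaneous Nash equilibrium.
Player 1's best replies: L→B; C→B; R→B.
Player 2's best replies: T→C; B→L.
Only (B, L) has each player best-responding; Nash payoffs (1, 4).
Player 2 earns 7 sequentially versus 4 at the Nash outcome: better off.

better off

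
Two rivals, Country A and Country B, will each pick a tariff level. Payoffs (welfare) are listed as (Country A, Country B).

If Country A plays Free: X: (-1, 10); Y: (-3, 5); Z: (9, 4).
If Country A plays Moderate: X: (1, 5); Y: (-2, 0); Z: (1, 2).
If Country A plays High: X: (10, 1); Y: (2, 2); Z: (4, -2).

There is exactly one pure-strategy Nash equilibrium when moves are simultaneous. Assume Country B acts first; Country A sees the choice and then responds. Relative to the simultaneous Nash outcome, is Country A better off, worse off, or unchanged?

Backward induction with Country B moving first.
- X: BR = High, leader payoff 1.
- Y: BR = High, leader payoff 2.
- Z: BR = Free, leader payoff 4.
Country B's induced payoffs are 1, 2, 4, so Country B commits to Z. Subgame-perfect outcome: (Free, Z) with payoffs (9, 4).
For the simultaneous game, intersect best replies.
Country A's best replies: X→High; Y→High; Z→Free.
Country B's best replies: Free→X; Moderate→X; High→Y.
The unique mutual best reply is (High, Y), giving (2, 2).
Country A earns 9 sequentially versus 2 at the Nash outcome: better off.

better off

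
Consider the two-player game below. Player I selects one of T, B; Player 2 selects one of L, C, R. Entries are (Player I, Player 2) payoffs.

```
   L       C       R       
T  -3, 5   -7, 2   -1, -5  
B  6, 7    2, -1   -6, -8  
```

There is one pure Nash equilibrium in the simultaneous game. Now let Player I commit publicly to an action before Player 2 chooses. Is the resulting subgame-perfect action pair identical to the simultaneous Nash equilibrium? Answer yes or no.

yes

Player 2 best-responds to each possible Player I move:
- T: BR = L, leader payoff -3.
- B: BR = L, leader payoff 6.
Maximizing over -3, 6, Player I chooses B. Subgame-perfect outcome: (B, L) with payoffs (6, 7).
Under simultaneous play:
Player I's best replies: L→B; C→B; R→T.
Player 2's best replies: T→L; B→L.
Only (B, L) has each player best-responding; Nash payoffs (6, 7).
Sequential outcome (B, L) coincides with the Nash profile (B, L).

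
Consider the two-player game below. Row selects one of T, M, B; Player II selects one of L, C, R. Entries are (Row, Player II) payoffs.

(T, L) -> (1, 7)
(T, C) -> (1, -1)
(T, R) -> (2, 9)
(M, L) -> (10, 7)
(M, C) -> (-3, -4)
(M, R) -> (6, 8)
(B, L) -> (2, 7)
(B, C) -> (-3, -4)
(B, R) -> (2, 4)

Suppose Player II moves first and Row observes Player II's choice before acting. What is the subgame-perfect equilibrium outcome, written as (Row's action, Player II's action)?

Work backward from Row's decision.
- L → Row plays M (best of 1, 10, 2); Player II gets 7.
- C → Row plays T (best of 1, -3, -3); Player II gets -1.
- R → Row plays M (best of 2, 6, 2); Player II gets 8.
Maximizing over 7, -1, 8, Player II chooses R. Subgame-perfect outcome: (M, R) with payoffs (6, 8).

(M, R)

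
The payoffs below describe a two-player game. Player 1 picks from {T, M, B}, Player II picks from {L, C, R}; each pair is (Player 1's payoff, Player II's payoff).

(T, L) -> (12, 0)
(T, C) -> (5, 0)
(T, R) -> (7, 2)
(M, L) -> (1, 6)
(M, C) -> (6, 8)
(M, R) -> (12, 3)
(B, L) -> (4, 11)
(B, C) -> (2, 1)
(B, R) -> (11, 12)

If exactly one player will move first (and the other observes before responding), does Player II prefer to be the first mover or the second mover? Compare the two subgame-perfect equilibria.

If Player 1 leads: Player II's best replies are T→R, M→C, B→R; Player 1's induced payoffs 7, 6, 11; outcome (B, R), payoffs (11, 12).
If Player II leads: Player 1's best replies are L→T, C→M, R→M; Player II's induced payoffs 0, 8, 3; outcome (M, C), payoffs (6, 8).
Player II gets 8 moving first and 12 moving second, so Player II prefers to move second.

second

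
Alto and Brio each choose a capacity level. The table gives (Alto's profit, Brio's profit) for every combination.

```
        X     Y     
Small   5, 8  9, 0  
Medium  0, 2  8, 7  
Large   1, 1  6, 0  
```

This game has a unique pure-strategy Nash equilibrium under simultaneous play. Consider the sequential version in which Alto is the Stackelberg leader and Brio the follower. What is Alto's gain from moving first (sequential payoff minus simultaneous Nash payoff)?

3

Brio best-responds to each possible Alto move:
- Small: Brio compares 8, 0 and picks X; Alto would get 5.
- Medium: Brio compares 2, 7 and picks Y; Alto would get 8.
- Large: Brio compares 1, 0 and picks X; Alto would get 1.
Alto's induced payoffs are 5, 8, 1, so Alto commits to Medium. Subgame-perfect outcome: (Medium, Y) with payoffs (8, 7).
Under simultaneous play:
Alto's best replies: X→Small; Y→Small.
Brio's best replies: Small→X; Medium→Y; Large→X.
Only (Small, X) has each player best-responding; Nash payoffs (5, 8).
Alto's commitment gain: 8 − 5 = 3.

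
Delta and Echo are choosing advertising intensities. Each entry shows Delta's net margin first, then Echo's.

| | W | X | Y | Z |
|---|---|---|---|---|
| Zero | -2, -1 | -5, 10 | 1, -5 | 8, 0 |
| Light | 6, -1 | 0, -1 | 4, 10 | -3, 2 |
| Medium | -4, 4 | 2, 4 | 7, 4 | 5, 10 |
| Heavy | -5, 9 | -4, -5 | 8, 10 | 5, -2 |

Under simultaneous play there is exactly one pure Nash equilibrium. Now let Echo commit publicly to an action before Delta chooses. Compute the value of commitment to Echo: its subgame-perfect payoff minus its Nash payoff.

0

Backward induction with Echo moving first.
- W: Delta compares -2, 6, -4, -5 and picks Light; Echo would get -1.
- X: Delta compares -5, 0, 2, -4 and picks Medium; Echo would get 4.
- Y: Delta compares 1, 4, 7, 8 and picks Heavy; Echo would get 10.
- Z: Delta compares 8, -3, 5, 5 and picks Zero; Echo would get 0.
Maximizing over -1, 4, 10, 0, Echo chooses Y. Subgame-perfect outcome: (Heavy, Y) with payoffs (8, 10).
For the simultaneous game, intersect best replies.
Delta's best replies: W→Light; X→Medium; Y→Heavy; Z→Zero.
Echo's best replies: Zero→X; Light→Y; Medium→Z; Heavy→Y.
The unique mutual best reply is (Heavy, Y), giving (8, 10).
Echo's commitment gain: 10 − 10 = 0.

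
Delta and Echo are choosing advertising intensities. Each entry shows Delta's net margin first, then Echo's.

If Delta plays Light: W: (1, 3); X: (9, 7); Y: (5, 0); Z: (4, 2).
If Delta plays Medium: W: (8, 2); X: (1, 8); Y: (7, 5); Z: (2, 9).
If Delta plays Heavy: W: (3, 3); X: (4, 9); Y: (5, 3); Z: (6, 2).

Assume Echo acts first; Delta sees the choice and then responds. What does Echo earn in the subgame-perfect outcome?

7

Solve by backward induction (Echo leads).
- W → Delta plays Medium (best of 1, 8, 3); Echo gets 2.
- X → Delta plays Light (best of 9, 1, 4); Echo gets 7.
- Y → Delta plays Medium (best of 5, 7, 5); Echo gets 5.
- Z → Delta plays Heavy (best of 4, 2, 6); Echo gets 2.
Among 2, 7, 5, 2, the best is 7 at X. Subgame-perfect outcome: (Light, X) with payoffs (9, 7).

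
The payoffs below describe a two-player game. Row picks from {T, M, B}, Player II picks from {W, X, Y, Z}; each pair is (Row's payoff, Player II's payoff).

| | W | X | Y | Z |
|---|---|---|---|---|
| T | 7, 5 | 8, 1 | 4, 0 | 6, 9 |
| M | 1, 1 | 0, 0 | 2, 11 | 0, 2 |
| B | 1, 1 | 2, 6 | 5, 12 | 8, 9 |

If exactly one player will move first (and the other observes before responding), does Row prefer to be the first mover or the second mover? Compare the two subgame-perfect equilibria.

first

If Row leads: Player II's best replies are T→Z, M→Y, B→Y; Row's induced payoffs 6, 2, 5; outcome (T, Z), payoffs (6, 9).
If Player II leads: Row's best replies are W→T, X→T, Y→B, Z→B; Player II's induced payoffs 5, 1, 12, 9; outcome (B, Y), payoffs (5, 12).
Row gets 6 moving first and 5 moving second, so Row prefers to move first.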